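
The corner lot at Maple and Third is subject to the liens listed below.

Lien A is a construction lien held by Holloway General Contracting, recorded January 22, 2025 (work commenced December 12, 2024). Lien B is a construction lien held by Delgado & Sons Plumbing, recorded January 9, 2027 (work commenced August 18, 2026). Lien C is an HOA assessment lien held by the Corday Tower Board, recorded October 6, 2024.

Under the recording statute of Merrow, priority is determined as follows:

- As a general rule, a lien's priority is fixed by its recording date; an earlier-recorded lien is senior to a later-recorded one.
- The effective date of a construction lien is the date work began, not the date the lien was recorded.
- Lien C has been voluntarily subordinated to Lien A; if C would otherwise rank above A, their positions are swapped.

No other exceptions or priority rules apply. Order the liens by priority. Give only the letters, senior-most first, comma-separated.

Adjusting effective dates: A's effective date is December 12, 2024, when work began; B is treated as recorded August 18, 2026, the work-commencement date.
By effective date, earliest first: C (October 6, 2024), A (December 12, 2024), B (August 18, 2026).
C is senior to A before the subordination, so the two trade places.

A, C, B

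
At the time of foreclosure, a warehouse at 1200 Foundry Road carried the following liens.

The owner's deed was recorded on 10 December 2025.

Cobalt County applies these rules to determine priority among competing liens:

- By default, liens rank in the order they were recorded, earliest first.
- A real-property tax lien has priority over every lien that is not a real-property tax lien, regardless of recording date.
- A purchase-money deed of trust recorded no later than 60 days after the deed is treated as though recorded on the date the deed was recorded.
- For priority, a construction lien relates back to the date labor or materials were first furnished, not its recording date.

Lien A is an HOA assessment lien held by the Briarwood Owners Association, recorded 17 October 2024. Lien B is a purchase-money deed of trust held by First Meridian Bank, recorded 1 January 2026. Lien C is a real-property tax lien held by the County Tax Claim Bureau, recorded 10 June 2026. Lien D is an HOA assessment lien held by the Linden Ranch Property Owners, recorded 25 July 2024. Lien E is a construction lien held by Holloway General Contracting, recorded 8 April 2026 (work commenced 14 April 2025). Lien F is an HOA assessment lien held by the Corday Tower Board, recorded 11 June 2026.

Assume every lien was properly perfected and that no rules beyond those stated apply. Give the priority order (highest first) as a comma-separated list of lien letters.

First, effective dates: B relates back to the deed date 10 December 2025; E is treated as recorded 14 April 2025, the work-commencement date.
C is a real-property tax lien and takes priority over every other lien.
Remaining liens by effective date: D (25 July 2024), A (17 October 2024), E (14 April 2025), B (10 December 2025), F (11 June 2026).

C, D, A, E, B, F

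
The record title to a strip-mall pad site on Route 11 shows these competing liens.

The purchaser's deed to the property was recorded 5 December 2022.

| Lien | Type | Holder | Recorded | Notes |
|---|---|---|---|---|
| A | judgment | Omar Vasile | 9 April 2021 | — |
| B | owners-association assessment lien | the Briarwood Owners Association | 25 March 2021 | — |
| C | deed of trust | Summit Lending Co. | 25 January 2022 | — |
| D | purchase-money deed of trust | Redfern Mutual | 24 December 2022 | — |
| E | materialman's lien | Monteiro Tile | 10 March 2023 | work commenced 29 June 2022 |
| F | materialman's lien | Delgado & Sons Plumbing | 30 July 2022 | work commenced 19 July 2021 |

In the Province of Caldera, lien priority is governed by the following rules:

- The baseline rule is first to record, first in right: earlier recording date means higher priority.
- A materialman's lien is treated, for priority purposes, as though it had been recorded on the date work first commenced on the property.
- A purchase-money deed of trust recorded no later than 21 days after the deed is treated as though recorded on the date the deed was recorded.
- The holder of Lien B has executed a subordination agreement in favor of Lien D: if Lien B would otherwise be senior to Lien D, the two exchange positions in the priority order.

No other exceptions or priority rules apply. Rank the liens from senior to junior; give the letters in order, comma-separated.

Effective dates after the stated exceptions: D's effective date is the deed date, 5 December 2022; E's effective date is 29 June 2022, when work began; F's effective date is 19 July 2021, when work began.
Ordering by effective date: B (25 March 2021), A (9 April 2021), F (19 July 2021), C (25 January 2022), E (29 June 2022), D (5 December 2022).
B would otherwise be senior to D, so under the subordination agreement B and D exchange positions.

D, A, F, C, E, B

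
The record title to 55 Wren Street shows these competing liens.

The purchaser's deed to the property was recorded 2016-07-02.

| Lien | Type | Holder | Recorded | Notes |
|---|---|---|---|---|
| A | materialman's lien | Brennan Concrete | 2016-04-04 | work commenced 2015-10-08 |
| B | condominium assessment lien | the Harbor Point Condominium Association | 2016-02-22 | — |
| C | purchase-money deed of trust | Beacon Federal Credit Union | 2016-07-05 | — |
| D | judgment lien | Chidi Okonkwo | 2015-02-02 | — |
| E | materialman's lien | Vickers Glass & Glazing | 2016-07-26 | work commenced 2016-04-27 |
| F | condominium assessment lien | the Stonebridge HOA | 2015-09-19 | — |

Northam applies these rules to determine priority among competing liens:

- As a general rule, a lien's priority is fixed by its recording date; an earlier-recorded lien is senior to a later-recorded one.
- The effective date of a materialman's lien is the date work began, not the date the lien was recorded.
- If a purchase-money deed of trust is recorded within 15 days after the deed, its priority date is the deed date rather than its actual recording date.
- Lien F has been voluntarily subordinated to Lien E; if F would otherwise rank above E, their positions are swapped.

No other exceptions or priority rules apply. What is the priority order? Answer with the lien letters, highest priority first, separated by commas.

D, E, A, B, F, C

First, effective dates: A's effective date is 2015-10-08, when work began; C was recorded within the 15-day window, so its effective date is the deed date 2016-07-02; E is treated as recorded 2016-04-27, the work-commencement date.
Sorted by effective date: D (2015-02-02), F (2015-09-19), A (2015-10-08), B (2016-02-22), E (2016-04-27), C (2016-07-02).
Because F would otherwise rank above E, the subordination swaps them.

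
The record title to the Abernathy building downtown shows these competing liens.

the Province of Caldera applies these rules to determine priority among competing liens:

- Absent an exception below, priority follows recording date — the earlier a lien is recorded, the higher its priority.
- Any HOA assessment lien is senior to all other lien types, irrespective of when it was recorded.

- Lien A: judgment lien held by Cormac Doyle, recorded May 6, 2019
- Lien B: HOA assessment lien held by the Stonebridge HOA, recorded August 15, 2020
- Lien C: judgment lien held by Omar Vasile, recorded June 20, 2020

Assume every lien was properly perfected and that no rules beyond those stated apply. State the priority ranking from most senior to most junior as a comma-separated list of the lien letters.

As an HOA assessment lien, B is senior to every other lien.
The other liens, earliest effective date first: A (May 6, 2019), C (June 20, 2020).

B, A, C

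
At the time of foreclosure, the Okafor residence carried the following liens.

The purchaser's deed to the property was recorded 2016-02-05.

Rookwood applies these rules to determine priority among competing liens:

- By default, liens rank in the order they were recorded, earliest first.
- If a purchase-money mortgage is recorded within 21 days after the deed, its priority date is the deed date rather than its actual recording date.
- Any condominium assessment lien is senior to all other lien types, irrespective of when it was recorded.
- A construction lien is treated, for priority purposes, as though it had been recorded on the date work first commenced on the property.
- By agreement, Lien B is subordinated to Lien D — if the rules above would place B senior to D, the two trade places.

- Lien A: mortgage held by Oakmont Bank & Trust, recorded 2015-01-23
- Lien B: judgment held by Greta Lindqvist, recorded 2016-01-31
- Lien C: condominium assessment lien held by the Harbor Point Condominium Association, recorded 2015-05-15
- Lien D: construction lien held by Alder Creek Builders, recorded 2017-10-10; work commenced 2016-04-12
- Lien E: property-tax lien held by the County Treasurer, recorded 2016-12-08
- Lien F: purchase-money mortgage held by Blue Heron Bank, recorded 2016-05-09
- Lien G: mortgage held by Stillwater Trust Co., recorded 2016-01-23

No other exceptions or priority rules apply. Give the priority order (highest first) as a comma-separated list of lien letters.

First, effective dates: D relates back to 2016-04-12 (work commenced); F was recorded 94 days after the deed — beyond 21 days — so no relation-back applies.
C is a condominium assessment lien, so it outranks all other liens regardless of date.
Among the remaining liens, by effective date: A (2015-01-23), G (2016-01-23), B (2016-01-31), D (2016-04-12), F (2016-05-09), E (2016-12-08).
B is senior to D before the subordination, so the two trade places.

C, A, G, D, B, F, E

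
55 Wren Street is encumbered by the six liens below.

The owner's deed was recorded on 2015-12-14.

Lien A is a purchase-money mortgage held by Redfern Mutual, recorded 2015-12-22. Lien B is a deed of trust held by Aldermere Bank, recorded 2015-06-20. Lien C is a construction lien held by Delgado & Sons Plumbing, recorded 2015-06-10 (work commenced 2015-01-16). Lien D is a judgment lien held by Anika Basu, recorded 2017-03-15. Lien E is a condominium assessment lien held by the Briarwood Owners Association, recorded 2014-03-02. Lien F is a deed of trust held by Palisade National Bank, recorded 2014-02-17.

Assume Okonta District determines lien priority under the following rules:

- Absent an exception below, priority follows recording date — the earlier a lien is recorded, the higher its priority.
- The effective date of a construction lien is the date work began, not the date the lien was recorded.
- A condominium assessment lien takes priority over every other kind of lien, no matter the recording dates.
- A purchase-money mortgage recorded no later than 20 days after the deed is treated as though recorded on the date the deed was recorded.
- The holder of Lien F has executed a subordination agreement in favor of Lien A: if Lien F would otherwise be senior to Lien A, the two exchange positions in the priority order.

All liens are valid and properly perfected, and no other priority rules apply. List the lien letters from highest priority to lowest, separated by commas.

E, A, C, B, F, D

Adjusting effective dates: A relates back to the deed date 2015-12-14; C is treated as recorded 2015-01-16, the work-commencement date.
As a condominium assessment lien, E is senior to every other lien.
The other liens, earliest effective date first: F (2014-02-17), C (2015-01-16), B (2015-06-20), A (2015-12-14), D (2017-03-15).
F is senior to A before the subordination, so the two trade places.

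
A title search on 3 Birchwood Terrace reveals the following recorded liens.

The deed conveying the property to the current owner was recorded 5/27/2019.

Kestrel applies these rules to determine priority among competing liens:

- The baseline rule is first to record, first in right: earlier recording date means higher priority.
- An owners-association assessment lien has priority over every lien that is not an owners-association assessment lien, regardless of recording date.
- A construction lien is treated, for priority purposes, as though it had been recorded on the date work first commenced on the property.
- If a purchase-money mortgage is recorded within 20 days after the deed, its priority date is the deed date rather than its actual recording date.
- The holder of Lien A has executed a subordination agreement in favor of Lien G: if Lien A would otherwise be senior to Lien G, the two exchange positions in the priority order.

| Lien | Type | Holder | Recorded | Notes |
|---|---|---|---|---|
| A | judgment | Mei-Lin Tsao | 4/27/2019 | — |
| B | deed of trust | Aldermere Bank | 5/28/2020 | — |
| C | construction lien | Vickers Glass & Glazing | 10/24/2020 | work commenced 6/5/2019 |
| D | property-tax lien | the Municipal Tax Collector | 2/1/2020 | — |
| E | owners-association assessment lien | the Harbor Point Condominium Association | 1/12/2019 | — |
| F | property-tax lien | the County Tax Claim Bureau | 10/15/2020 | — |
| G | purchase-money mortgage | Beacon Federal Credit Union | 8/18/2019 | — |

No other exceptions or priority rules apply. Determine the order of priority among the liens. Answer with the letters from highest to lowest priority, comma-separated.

Adjusting effective dates: C is treated as recorded 6/5/2019, the work-commencement date; G missed the 20-day window (83 days after the deed), so its recording date stands.
E is an owners-association assessment lien and takes priority over every other lien.
The other liens, earliest effective date first: A (4/27/2019), C (6/5/2019), G (8/18/2019), D (2/1/2020), B (5/28/2020), F (10/15/2020).
A is senior to G before the subordination, so the two trade places.

E, G, C, A, D, B, F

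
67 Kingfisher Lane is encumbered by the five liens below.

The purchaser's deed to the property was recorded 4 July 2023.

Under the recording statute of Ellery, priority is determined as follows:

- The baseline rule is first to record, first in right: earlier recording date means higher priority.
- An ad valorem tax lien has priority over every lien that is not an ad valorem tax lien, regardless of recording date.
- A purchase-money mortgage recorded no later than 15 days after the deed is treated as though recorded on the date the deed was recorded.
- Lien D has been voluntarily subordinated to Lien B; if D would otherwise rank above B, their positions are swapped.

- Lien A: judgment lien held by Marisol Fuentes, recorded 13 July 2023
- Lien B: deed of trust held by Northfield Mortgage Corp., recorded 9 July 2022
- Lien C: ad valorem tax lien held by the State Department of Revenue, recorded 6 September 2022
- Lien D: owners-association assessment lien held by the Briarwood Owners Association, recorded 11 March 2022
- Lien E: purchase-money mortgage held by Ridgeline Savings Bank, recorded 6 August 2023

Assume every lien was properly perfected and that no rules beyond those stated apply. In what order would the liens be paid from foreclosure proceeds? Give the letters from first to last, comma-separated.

C, B, D, A, E

Adjusting effective dates: E was recorded 33 days after the deed — beyond 15 days — so no relation-back applies.
C is an ad valorem tax lien, so it outranks all other liens regardless of date.
Among the remaining liens, by effective date: D (11 March 2022), B (9 July 2022), A (13 July 2023), E (6 August 2023).
Because D would otherwise rank above B, the subordination swaps them.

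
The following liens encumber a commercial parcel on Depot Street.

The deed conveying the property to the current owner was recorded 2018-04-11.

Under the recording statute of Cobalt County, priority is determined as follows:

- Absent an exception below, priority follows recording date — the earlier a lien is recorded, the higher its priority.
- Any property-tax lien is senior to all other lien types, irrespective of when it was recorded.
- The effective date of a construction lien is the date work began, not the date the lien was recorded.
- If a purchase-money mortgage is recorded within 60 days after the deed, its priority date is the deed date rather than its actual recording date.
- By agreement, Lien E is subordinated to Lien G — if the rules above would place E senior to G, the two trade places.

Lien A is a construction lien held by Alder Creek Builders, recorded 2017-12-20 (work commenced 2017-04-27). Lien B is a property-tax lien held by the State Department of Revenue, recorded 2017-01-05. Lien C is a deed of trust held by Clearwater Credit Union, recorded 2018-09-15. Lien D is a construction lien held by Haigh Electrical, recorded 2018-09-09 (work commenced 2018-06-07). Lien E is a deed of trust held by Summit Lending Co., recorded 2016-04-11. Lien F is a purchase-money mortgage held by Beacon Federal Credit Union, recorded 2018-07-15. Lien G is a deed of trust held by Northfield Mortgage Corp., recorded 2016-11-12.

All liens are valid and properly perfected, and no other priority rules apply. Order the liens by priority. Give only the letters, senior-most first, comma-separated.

Adjusting effective dates: A's effective date is 2017-04-27, when work began; D relates back to 2018-06-07 (work commenced); F was recorded 95 days after the deed — beyond 60 days — so no relation-back applies.
B, as a property-tax lien, has superpriority and ranks first.
Ordering the rest by effective date: E (2016-04-11), G (2016-11-12), A (2017-04-27), D (2018-06-07), F (2018-07-15), C (2018-09-15).
E would otherwise be senior to G, so under the subordination agreement E and G exchange positions.

B, G, E, A, D, F, C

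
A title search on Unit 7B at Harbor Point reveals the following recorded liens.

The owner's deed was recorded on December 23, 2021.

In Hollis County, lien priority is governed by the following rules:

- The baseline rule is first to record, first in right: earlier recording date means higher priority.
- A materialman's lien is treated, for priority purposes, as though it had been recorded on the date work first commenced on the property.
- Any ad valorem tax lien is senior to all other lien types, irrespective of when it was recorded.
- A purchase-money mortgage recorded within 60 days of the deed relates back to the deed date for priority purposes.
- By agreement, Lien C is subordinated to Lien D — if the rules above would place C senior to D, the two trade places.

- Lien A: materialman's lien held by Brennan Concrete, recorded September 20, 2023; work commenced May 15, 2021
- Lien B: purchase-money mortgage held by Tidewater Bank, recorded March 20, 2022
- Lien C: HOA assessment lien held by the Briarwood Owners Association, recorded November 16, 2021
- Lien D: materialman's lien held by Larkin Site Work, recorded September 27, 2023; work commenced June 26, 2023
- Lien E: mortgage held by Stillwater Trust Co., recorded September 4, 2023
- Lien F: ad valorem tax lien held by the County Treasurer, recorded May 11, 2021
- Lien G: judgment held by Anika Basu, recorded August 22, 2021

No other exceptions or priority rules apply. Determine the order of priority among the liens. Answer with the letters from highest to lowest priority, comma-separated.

F, A, G, D, B, C, E

Effective dates after the stated exceptions: A is treated as recorded May 15, 2021, the work-commencement date; B was recorded 87 days after the deed, outside the 60-day window, so it keeps its recording date; D relates back to June 26, 2023 (work commenced).
F, as an ad valorem tax lien, has superpriority and ranks first.
Among the remaining liens, by effective date: A (May 15, 2021), G (August 22, 2021), C (November 16, 2021), B (March 20, 2022), D (June 26, 2023), E (September 4, 2023).
The subordination applies — C was senior to D — so C and D swap.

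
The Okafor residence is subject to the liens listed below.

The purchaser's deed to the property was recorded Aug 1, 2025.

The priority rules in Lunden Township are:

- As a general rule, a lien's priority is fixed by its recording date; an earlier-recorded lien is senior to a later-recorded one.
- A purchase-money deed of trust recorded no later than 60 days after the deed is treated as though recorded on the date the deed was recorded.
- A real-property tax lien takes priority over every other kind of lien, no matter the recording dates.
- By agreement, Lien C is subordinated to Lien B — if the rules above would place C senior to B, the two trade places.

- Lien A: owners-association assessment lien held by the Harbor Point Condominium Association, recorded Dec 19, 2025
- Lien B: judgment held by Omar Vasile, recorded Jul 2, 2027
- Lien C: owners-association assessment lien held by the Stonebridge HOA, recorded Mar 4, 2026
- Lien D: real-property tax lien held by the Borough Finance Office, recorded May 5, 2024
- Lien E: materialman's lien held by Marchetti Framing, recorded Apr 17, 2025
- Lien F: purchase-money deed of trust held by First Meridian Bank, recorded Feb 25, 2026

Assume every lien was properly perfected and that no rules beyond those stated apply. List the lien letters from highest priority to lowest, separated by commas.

Effective dates after the stated exceptions: F missed the 60-day window (208 days after the deed), so its recording date stands.
D, as a real-property tax lien, has superpriority and ranks first.
The other liens, earliest effective date first: E (Apr 17, 2025), A (Dec 19, 2025), F (Feb 25, 2026), C (Mar 4, 2026), B (Jul 2, 2027).
The subordination applies — C was senior to B — so C and B swap.

D, E, A, F, B, C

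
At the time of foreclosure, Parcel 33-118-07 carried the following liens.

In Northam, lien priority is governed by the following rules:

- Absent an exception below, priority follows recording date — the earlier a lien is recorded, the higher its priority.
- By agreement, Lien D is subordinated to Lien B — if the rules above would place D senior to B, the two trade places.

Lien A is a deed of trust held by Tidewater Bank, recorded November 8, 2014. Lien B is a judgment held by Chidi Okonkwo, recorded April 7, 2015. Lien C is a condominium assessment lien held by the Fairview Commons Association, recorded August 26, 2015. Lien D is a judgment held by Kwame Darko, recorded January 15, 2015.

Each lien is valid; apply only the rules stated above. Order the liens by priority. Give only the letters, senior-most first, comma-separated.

A, B, D, C

Ordering by effective date: A (November 8, 2014), D (January 15, 2015), B (April 7, 2015), C (August 26, 2015).
D would otherwise be senior to B, so under the subordination agreement D and B exchange positions.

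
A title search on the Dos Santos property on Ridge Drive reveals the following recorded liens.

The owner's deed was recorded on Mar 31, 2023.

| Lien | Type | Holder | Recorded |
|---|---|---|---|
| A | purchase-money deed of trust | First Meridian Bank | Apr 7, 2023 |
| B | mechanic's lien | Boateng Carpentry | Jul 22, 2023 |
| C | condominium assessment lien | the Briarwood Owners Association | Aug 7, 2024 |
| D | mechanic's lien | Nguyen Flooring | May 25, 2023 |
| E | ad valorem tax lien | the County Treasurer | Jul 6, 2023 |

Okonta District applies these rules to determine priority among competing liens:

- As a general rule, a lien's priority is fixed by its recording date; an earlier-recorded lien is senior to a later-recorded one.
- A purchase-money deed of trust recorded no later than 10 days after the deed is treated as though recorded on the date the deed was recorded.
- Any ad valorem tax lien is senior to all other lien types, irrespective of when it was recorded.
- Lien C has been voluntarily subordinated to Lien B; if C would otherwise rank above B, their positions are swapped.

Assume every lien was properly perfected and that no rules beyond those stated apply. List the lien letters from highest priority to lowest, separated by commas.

E, A, D, B, C

First, effective dates: A's effective date is the deed date, Mar 31, 2023.
E is an ad valorem tax lien and takes priority over every other lien.
Among the remaining liens, by effective date: A (Mar 31, 2023), D (May 25, 2023), B (Jul 22, 2023), C (Aug 7, 2024).
Since C is not senior to B, the subordination leaves the order unchanged.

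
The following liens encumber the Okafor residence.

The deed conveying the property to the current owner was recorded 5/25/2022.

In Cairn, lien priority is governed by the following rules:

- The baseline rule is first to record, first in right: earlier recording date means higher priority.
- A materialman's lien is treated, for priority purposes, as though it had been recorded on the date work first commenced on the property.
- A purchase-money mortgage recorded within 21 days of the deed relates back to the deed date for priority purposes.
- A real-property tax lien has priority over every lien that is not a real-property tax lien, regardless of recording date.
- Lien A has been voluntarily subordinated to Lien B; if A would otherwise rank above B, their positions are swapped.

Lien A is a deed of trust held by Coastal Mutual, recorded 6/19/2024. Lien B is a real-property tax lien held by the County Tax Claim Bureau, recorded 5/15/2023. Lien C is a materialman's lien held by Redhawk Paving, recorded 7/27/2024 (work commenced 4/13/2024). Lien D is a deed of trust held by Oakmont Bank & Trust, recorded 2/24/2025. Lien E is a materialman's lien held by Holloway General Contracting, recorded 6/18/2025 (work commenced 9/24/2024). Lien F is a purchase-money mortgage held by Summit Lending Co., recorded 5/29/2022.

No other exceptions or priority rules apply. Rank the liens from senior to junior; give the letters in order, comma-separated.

B, F, C, A, E, D

First, effective dates: C relates back to 4/13/2024 (work commenced); E's effective date is 9/24/2024, when work began; F relates back to the deed date 5/25/2022.
B is a real-property tax lien, so it outranks all other liens regardless of date.
Remaining liens by effective date: F (5/25/2022), C (4/13/2024), A (6/19/2024), E (9/24/2024), D (2/24/2025).
Since A is not senior to B, the subordination leaves the order unchanged.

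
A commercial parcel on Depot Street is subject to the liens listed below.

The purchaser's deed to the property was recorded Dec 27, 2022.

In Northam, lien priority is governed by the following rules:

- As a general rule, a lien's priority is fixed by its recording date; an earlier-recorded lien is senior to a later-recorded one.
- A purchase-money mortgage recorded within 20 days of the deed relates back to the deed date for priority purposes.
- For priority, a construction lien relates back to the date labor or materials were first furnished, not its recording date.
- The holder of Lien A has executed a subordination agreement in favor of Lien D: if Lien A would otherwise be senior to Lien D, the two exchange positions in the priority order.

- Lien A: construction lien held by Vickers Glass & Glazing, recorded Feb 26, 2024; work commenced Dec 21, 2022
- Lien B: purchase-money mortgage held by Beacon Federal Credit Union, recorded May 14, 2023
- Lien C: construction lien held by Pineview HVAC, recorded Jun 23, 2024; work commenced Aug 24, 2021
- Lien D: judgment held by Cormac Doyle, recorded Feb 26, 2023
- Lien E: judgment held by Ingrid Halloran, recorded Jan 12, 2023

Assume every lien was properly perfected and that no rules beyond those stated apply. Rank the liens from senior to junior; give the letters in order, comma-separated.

First, effective dates: A is treated as recorded Dec 21, 2022, the work-commencement date; B was recorded 138 days after the deed, outside the 20-day window, so it keeps its recording date; C relates back to Aug 24, 2021 (work commenced).
Ordering by effective date: C (Aug 24, 2021), A (Dec 21, 2022), E (Jan 12, 2023), D (Feb 26, 2023), B (May 14, 2023).
A would otherwise be senior to D, so under the subordination agreement A and D exchange positions.

C, D, E, A, B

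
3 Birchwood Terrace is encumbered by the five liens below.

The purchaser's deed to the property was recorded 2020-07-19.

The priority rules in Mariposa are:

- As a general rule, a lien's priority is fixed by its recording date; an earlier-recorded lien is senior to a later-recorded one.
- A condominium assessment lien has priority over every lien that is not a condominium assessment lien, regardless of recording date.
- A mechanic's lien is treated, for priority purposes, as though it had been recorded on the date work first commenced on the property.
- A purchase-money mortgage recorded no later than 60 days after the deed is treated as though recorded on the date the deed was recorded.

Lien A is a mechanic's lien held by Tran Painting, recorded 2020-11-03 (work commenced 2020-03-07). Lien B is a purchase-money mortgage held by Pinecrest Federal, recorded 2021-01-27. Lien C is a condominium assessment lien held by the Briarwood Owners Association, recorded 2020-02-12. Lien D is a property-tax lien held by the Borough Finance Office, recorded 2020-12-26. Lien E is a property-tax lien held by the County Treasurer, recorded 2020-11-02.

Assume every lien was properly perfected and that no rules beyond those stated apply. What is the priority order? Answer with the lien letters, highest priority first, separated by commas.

Effective dates: A is treated as recorded 2020-03-07, the work-commencement date; B missed the 60-day window (192 days after the deed), so its recording date stands.
C, as a condominium assessment lien, has superpriority and ranks first.
Ordering the rest by effective date: A (2020-03-07), E (2020-11-02), D (2020-12-26), B (2021-01-27).

C, A, E, D, B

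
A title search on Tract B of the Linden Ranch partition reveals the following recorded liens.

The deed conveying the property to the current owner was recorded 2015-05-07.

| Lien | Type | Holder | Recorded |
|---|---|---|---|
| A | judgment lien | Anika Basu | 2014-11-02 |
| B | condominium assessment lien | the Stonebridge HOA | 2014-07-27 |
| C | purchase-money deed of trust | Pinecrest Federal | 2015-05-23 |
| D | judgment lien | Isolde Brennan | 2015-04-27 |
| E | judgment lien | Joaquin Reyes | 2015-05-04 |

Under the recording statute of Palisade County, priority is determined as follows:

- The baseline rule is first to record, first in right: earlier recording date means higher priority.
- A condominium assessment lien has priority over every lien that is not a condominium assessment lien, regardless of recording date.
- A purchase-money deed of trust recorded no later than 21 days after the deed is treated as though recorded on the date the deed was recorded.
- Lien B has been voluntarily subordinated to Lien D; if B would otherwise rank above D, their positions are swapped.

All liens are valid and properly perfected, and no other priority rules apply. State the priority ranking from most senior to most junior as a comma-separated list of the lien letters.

D, A, B, E, C

Adjusting effective dates: C relates back to the deed date 2015-05-07.
B is a condominium assessment lien and takes priority over every other lien.
The other liens, earliest effective date first: A (2014-11-02), D (2015-04-27), E (2015-05-04), C (2015-05-07).
The subordination applies — B was senior to D — so B and D swap.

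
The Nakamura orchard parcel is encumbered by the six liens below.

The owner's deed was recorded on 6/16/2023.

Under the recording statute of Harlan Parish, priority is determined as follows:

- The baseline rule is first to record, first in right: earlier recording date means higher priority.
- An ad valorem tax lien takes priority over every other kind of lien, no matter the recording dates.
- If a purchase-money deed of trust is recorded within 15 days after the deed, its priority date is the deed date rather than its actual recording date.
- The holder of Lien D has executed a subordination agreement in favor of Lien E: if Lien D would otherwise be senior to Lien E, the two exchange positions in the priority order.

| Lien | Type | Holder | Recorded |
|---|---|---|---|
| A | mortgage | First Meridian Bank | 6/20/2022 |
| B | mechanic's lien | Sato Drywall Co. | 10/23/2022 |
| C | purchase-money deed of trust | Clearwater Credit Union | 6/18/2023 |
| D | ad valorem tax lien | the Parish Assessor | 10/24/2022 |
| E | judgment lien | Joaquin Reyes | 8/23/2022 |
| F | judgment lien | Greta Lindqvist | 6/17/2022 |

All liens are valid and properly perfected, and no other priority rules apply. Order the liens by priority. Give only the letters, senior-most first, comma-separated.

E, F, A, D, B, C

Effective dates after the stated exceptions: C's effective date is the deed date, 6/16/2023.
D, as an ad valorem tax lien, has superpriority and ranks first.
Among the remaining liens, by effective date: F (6/17/2022), A (6/20/2022), E (8/23/2022), B (10/23/2022), C (6/16/2023).
Because D would otherwise rank above E, the subordination swaps them.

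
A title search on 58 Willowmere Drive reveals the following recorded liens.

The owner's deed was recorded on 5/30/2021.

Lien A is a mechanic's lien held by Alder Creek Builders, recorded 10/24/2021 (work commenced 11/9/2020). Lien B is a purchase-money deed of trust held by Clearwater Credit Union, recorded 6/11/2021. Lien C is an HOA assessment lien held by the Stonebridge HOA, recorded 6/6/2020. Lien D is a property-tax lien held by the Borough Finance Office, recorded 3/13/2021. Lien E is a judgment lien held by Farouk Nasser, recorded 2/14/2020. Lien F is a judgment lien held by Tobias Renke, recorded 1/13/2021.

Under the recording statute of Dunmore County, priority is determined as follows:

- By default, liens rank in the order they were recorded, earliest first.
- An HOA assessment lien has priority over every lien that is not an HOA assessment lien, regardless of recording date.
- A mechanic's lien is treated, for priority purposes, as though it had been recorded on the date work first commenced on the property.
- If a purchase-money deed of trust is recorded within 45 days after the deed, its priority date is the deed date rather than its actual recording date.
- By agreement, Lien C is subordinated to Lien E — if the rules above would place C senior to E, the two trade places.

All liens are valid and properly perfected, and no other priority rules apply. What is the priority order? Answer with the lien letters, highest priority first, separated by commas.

E, C, A, F, D, B

Effective dates after the stated exceptions: A's effective date is 11/9/2020, when work began; B's effective date is the deed date, 5/30/2021.
As an HOA assessment lien, C is senior to every other lien.
Remaining liens by effective date: E (2/14/2020), A (11/9/2020), F (1/13/2021), D (3/13/2021), B (5/30/2021).
C would otherwise be senior to E, so under the subordination agreement C and E exchange positions.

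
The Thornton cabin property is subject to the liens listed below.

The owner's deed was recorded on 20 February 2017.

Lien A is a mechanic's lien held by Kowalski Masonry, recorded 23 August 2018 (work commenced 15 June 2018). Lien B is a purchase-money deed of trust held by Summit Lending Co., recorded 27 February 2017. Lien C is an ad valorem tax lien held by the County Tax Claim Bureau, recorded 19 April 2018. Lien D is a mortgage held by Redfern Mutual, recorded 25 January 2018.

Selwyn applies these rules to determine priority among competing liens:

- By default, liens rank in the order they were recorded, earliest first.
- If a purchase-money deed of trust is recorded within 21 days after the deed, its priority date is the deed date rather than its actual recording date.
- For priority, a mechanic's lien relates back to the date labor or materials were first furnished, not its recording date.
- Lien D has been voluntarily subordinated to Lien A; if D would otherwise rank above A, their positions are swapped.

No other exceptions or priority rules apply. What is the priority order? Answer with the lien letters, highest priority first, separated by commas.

B, A, C, D

Adjusting effective dates: A's effective date is 15 June 2018, when work began; B relates back to the deed date 20 February 2017.
By effective date: B (20 February 2017), D (25 January 2018), C (19 April 2018), A (15 June 2018).
D would otherwise be senior to A, so under the subordination agreement D and A exchange positions.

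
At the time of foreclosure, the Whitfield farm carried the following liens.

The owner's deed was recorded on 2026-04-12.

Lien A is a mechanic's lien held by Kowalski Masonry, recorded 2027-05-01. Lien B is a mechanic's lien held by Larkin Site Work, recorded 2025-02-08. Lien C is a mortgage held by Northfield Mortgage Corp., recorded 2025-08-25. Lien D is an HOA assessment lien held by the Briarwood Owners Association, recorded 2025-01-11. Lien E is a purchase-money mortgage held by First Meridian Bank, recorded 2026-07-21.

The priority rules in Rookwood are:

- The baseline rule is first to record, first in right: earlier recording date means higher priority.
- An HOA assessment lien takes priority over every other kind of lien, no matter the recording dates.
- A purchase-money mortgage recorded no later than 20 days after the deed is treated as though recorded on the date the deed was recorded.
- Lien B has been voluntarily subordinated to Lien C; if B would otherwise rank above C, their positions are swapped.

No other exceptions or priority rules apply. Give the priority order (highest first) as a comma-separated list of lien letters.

First, effective dates: E was recorded 100 days after the deed — beyond 20 days — so no relation-back applies.
D is an HOA assessment lien and takes priority over every other lien.
Ordering the rest by effective date: B (2025-02-08), C (2025-08-25), E (2026-07-21), A (2027-05-01).
B is senior to C before the subordination, so the two trade places.

D, C, B, E, A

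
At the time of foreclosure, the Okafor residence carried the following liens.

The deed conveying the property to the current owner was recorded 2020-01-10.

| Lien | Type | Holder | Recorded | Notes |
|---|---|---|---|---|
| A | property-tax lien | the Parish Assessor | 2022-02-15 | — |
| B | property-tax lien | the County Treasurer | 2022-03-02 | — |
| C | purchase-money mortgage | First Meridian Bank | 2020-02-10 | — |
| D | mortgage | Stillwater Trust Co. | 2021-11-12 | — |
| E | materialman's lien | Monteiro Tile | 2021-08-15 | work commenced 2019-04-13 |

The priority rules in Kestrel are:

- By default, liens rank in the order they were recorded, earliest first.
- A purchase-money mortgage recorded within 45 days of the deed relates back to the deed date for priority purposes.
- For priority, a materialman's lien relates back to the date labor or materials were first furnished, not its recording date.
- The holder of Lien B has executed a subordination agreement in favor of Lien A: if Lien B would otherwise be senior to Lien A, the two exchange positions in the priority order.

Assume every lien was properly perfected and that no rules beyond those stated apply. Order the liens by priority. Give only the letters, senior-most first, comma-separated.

Effective dates after the stated exceptions: C was recorded within the 45-day window, so its effective date is the deed date 2020-01-10; E relates back to 2019-04-13 (work commenced).
Ordering by effective date: E (2019-04-13), C (2020-01-10), D (2021-11-12), A (2022-02-15), B (2022-03-02).
Since B is not senior to A, the subordination leaves the order unchanged.

E, C, D, A, B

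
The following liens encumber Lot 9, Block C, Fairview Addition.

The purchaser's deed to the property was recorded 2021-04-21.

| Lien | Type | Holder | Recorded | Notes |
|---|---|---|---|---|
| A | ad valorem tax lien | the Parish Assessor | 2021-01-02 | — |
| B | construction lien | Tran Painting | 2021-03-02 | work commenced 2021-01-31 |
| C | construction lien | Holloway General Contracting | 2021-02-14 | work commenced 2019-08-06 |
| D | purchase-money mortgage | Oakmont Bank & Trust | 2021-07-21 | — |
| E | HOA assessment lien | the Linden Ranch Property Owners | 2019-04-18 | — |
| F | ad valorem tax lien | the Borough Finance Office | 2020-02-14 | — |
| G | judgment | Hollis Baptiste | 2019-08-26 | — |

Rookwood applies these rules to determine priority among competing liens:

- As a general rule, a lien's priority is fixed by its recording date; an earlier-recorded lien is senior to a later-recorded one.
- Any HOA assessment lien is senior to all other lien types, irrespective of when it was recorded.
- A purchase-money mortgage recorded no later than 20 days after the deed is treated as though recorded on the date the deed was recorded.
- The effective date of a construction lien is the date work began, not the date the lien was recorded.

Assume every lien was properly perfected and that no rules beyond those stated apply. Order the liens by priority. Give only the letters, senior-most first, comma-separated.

Adjusting effective dates: B is treated as recorded 2021-01-31, the work-commencement date; C's effective date is 2019-08-06, when work began; D was recorded 91 days after the deed, outside the 20-day window, so it keeps its recording date.
As an HOA assessment lien, E is senior to every other lien.
The other liens, earliest effective date first: C (2019-08-06), G (2019-08-26), F (2020-02-14), A (2021-01-02), B (2021-01-31), D (2021-07-21).

E, C, G, F, A, B, D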